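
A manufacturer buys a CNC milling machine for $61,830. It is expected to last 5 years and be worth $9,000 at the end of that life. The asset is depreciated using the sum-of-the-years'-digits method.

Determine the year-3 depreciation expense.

Depreciable base = $61,830 − $9,000 = $52,830.
Sum of the years' digits = 5+4+3+2+1 = 15.
Year 1: $52,830 × 5/15 = $17,610. Book value $44,220.
Year 2: $52,830 × 4/15 = $14,088. Book value $30,132.
Year 3: $52,830 × 3/15 = $10,566. Book value $19,566.

$10,566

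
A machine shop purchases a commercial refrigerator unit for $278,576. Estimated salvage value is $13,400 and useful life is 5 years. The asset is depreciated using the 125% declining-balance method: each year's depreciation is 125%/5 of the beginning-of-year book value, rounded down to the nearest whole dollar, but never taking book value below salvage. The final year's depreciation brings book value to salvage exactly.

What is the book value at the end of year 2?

Depreciable base = $278,576 − $13,400 = $265,176.
Year 1: ⌊$278,576 × 125%/5⌋ = $69,644. Book value $208,932.
Year 2: ⌊$208,932 × 125%/5⌋ = $52,233. Book value $156,699.

$156,699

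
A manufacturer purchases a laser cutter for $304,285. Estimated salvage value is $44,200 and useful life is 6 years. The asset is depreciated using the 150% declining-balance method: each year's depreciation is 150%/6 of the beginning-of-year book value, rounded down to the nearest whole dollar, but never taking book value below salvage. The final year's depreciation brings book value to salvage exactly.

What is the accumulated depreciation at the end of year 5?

Depreciable base = $304,285 − $44,200 = $260,085.
Year 1: ⌊$304,285 × 150%/6⌋ = $76,071. Book value $228,214.
Year 2: ⌊$228,214 × 150%/6⌋ = $57,053. Book value $171,161.
Year 3: ⌊$171,161 × 150%/6⌋ = $42,790. Book value $128,371.
Year 4: ⌊$128,371 × 150%/6⌋ = $32,092. Book value $96,279.
Year 5: ⌊$96,279 × 150%/6⌋ = $24,069. Book value $72,210.
Accumulated through year 5 = $304,285 − $72,210 = $232,075.

$232,075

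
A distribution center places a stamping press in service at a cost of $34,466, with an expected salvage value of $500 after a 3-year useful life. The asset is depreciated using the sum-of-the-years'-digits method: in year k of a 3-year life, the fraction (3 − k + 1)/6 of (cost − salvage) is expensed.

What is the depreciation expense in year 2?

Depreciable base = $34,466 − $500 = $33,966.
Sum of the years' digits = 3+2+1 = 6.
Year 1: $33,966 × 3/6 = $16,983. Book value $17,483.
Year 2: $33,966 × 2/6 = $11,322. Book value $6,161.

$11,322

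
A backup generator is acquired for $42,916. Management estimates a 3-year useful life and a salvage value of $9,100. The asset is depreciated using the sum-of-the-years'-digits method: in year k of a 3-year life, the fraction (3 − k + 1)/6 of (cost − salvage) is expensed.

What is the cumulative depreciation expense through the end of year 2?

$28,180

Depreciable base = $42,916 − $9,100 = $33,816.
Sum of the years' digits = 3+2+1 = 6.
Year 1: $33,816 × 3/6 = $16,908. Book value $26,008.
Year 2: $33,816 × 2/6 = $11,272. Book value $14,736.
Accumulated through year 2 = $42,916 − $14,736 = $28,180.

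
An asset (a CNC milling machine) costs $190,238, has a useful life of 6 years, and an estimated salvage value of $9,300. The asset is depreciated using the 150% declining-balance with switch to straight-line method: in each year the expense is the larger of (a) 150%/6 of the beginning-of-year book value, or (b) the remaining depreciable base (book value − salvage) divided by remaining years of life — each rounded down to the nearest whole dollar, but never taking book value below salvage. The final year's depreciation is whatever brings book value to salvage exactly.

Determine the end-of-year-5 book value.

Depreciable base = $190,238 − $9,300 = $180,938.
Year 1: DB = ⌊$190,238 × 150%/6⌋ = $47,559; SL = ⌊$180,938/6⌋ = $30,156 → take DB $47,559. Book value $142,679.
Year 2: DB = ⌊$142,679 × 150%/6⌋ = $35,669; SL = ⌊$133,379/5⌋ = $26,675 → take DB $35,669. Book value $107,010.
Year 3: DB = ⌊$107,010 × 150%/6⌋ = $26,752; SL = ⌊$97,710/4⌋ = $24,427 → take DB $26,752. Book value $80,258.
Year 4: DB = ⌊$80,258 × 150%/6⌋ = $20,064; SL = ⌊$70,958/3⌋ = $23,652 → take SL $23,652. Book value $56,606.
Year 5: DB = ⌊$56,606 × 150%/6⌋ = $14,151; SL = ⌊$47,306/2⌋ = $23,653 → take SL $23,653. Book value $32,953.

$32,953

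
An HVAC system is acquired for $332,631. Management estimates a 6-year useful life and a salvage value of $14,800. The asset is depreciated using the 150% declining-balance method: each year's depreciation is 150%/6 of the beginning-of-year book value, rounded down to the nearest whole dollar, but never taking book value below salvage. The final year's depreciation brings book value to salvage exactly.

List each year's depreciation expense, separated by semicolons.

$83,157; $62,368; $46,776; $35,082; $26,312; $64,136

Depreciable base = $332,631 − $14,800 = $317,831.
Year 1: ⌊$332,631 × 150%/6⌋ = $83,157. Book value $249,474.
Year 2: ⌊$249,474 × 150%/6⌋ = $62,368. Book value $187,106.
Year 3: ⌊$187,106 × 150%/6⌋ = $46,776. Book value $140,330.
Year 4: ⌊$140,330 × 150%/6⌋ = $35,082. Book value $105,248.
Year 5: ⌊$105,248 × 150%/6⌋ = $26,312. Book value $78,936.
Year 6 (final): $78,936 − $14,800 = $64,136. Book value $14,800.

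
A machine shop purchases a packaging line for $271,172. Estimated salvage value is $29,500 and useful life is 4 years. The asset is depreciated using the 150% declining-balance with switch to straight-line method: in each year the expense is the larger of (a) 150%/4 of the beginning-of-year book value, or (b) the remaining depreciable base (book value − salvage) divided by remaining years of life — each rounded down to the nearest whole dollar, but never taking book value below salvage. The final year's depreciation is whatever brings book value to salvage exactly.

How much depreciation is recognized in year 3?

$39,722

Depreciable base = $271,172 − $29,500 = $241,672.
Year 1: DB = ⌊$271,172 × 150%/4⌋ = $101,689; SL = ⌊$241,672/4⌋ = $60,418 → take DB $101,689. Book value $169,483.
Year 2: DB = ⌊$169,483 × 150%/4⌋ = $63,556; SL = ⌊$139,983/3⌋ = $46,661 → take DB $63,556. Book value $105,927.
Year 3: DB = ⌊$105,927 × 150%/4⌋ = $39,722; SL = ⌊$76,427/2⌋ = $38,213 → take DB $39,722. Book value $66,205.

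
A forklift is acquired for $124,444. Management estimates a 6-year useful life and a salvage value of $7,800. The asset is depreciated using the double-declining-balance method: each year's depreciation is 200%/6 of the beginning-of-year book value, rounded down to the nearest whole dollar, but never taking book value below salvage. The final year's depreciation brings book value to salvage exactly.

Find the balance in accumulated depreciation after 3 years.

Depreciable base = $124,444 − $7,800 = $116,644.
Year 1: ⌊$124,444 × 200%/6⌋ = $41,481. Book value $82,963.
Year 2: ⌊$82,963 × 200%/6⌋ = $27,654. Book value $55,309.
Year 3: ⌊$55,309 × 200%/6⌋ = $18,436. Book value $36,873.
Accumulated through year 3 = $124,444 − $36,873 = $87,571.

$87,571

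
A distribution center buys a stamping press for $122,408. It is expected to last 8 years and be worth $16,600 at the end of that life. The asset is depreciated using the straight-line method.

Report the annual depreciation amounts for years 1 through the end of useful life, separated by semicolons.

$13,226; $13,226; $13,226; $13,226; $13,226; $13,226; $13,226; $13,226

Depreciable base = $122,408 − $16,600 = $105,808.
Annual expense = $105,808 / 8 = $13,226.
End of year 1: book value $109,182.
End of year 2: book value $95,956.
End of year 3: book value $82,730.
End of year 4: book value $69,504.
End of year 5: book value $56,278.
End of year 6: book value $43,052.
End of year 7: book value $29,826.
End of year 8: book value $16,600.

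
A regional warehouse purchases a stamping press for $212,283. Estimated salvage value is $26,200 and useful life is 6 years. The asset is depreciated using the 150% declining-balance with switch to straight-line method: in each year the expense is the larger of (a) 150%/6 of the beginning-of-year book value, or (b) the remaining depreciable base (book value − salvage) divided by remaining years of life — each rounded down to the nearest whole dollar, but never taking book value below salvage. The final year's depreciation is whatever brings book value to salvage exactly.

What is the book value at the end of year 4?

Depreciable base = $212,283 − $26,200 = $186,083.
Year 1: DB = ⌊$212,283 × 150%/6⌋ = $53,070; SL = ⌊$186,083/6⌋ = $31,013 → take DB $53,070. Book value $159,213.
Year 2: DB = ⌊$159,213 × 150%/6⌋ = $39,803; SL = ⌊$133,013/5⌋ = $26,602 → take DB $39,803. Book value $119,410.
Year 3: DB = ⌊$119,410 × 150%/6⌋ = $29,852; SL = ⌊$93,210/4⌋ = $23,302 → take DB $29,852. Book value $89,558.
Year 4: DB = ⌊$89,558 × 150%/6⌋ = $22,389; SL = ⌊$63,358/3⌋ = $21,119 → take DB $22,389. Book value $67,169.

$67,169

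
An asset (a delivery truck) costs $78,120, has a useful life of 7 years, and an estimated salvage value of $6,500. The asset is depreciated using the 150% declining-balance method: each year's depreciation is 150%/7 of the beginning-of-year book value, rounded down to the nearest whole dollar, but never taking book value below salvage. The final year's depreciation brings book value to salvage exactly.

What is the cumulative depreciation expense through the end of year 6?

$59,739

Depreciable base = $78,120 − $6,500 = $71,620.
Year 1: ⌊$78,120 × 150%/7⌋ = $16,740. Book value $61,380.
Year 2: ⌊$61,380 × 150%/7⌋ = $13,152. Book value $48,228.
Year 3: ⌊$48,228 × 150%/7⌋ = $10,334. Book value $37,894.
Year 4: ⌊$37,894 × 150%/7⌋ = $8,120. Book value $29,774.
Year 5: ⌊$29,774 × 150%/7⌋ = $6,380. Book value $23,394.
Year 6: ⌊$23,394 × 150%/7⌋ = $5,013. Book value $18,381.
Accumulated through year 6 = $78,120 − $18,381 = $59,739.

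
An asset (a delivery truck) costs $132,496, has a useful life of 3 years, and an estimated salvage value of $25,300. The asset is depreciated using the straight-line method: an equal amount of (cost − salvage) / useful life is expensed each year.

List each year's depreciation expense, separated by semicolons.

$35,732; $35,732; $35,732

Depreciable base = $132,496 − $25,300 = $107,196.
Annual expense = $107,196 / 3 = $35,732.
End of year 1: book value $96,764.
End of year 2: book value $61,032.
End of year 3: book value $25,300.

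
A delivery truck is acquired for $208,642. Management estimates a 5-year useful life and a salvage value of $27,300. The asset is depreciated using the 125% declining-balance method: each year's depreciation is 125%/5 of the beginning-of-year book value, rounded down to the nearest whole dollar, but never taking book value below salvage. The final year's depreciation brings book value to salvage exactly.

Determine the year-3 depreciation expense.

$29,340

Depreciable base = $208,642 − $27,300 = $181,342.
Year 1: ⌊$208,642 × 125%/5⌋ = $52,160. Book value $156,482.
Year 2: ⌊$156,482 × 125%/5⌋ = $39,120. Book value $117,362.
Year 3: ⌊$117,362 × 125%/5⌋ = $29,340. Book value $88,022.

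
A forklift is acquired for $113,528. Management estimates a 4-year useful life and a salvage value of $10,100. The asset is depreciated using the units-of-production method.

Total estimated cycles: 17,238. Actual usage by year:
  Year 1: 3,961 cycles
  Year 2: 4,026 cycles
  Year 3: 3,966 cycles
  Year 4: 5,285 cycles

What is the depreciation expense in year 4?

Depreciable base = $113,528 − $10,100 = $103,428.
Rate = $103,428 / 17,238 cycles = $6 per cycle.
Year 1: 3,961 × $6 = $23,766. Book value $89,762.
Year 2: 4,026 × $6 = $24,156. Book value $65,606.
Year 3: 3,966 × $6 = $23,796. Book value $41,810.
Year 4: 5,285 × $6 = $31,710. Book value $10,100.

$31,710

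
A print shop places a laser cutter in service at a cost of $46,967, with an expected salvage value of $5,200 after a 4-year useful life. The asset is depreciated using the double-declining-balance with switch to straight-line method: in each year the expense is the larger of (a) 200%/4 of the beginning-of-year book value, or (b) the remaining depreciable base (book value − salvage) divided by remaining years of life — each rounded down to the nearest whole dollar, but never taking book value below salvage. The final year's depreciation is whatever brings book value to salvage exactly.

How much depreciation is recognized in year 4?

Depreciable base = $46,967 − $5,200 = $41,767.
Year 1: DB = ⌊$46,967 × 200%/4⌋ = $23,483; SL = ⌊$41,767/4⌋ = $10,441 → take DB $23,483. Book value $23,484.
Year 2: DB = ⌊$23,484 × 200%/4⌋ = $11,742; SL = ⌊$18,284/3⌋ = $6,094 → take DB $11,742. Book value $11,742.
Year 3: DB = ⌊$11,742 × 200%/4⌋ = $5,871; SL = ⌊$6,542/2⌋ = $3,271 → take DB $5,871. Book value $5,871.
Year 4 (final): $5,871 − $5,200 = $671. Book value $5,200.

$671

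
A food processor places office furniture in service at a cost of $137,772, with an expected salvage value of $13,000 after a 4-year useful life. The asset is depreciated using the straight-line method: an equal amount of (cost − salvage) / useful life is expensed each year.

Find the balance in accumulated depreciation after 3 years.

$93,579

Depreciable base = $137,772 − $13,000 = $124,772.
Annual expense = $124,772 / 4 = $31,193.
End of year 1: book value $106,579.
End of year 2: book value $75,386.
End of year 3: book value $44,193.
Accumulated through year 3 = $137,772 − $44,193 = $93,579.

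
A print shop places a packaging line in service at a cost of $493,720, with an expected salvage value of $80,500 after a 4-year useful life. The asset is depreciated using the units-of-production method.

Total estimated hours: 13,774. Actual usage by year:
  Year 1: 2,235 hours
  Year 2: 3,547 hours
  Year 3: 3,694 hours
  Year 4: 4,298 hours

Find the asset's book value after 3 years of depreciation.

$209,440

Depreciable base = $493,720 − $80,500 = $413,220.
Rate = $413,220 / 13,774 hours = $30 per hour.
Year 1: 2,235 × $30 = $67,050. Book value $426,670.
Year 2: 3,547 × $30 = $106,410. Book value $320,260.
Year 3: 3,694 × $30 = $110,820. Book value $209,440.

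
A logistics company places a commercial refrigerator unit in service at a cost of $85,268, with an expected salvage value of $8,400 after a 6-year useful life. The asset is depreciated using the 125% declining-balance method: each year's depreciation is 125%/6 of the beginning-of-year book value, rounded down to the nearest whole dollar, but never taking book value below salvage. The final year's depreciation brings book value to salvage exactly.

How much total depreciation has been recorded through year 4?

Depreciable base = $85,268 − $8,400 = $76,868.
Year 1: ⌊$85,268 × 125%/6⌋ = $17,764. Book value $67,504.
Year 2: ⌊$67,504 × 125%/6⌋ = $14,063. Book value $53,441.
Year 3: ⌊$53,441 × 125%/6⌋ = $11,133. Book value $42,308.
Year 4: ⌊$42,308 × 125%/6⌋ = $8,814. Book value $33,494.
Accumulated through year 4 = $85,268 − $33,494 = $51,774.

$51,774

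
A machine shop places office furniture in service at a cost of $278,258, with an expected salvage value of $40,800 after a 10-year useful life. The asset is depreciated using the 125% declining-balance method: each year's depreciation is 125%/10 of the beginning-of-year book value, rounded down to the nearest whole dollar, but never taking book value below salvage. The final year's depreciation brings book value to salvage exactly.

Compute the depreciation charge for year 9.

Depreciable base = $278,258 − $40,800 = $237,458.
Year 1: ⌊$278,258 × 125%/10⌋ = $34,782. Book value $243,476.
Year 2: ⌊$243,476 × 125%/10⌋ = $30,434. Book value $213,042.
Year 3: ⌊$213,042 × 125%/10⌋ = $26,630. Book value $186,412.
Year 4: ⌊$186,412 × 125%/10⌋ = $23,301. Book value $163,111.
Year 5: ⌊$163,111 × 125%/10⌋ = $20,388. Book value $142,723.
Year 6: ⌊$142,723 × 125%/10⌋ = $17,840. Book value $124,883.
Year 7: ⌊$124,883 × 125%/10⌋ = $15,610. Book value $109,273.
Year 8: ⌊$109,273 × 125%/10⌋ = $13,659. Book value $95,614.
Year 9: ⌊$95,614 × 125%/10⌋ = $11,951. Book value $83,663.

$11,951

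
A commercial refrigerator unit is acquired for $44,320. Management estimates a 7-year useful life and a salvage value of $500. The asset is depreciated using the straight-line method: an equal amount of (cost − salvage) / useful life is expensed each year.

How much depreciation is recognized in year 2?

$6,260

Depreciable base = $44,320 − $500 = $43,820.
Annual expense = $43,820 / 7 = $6,260.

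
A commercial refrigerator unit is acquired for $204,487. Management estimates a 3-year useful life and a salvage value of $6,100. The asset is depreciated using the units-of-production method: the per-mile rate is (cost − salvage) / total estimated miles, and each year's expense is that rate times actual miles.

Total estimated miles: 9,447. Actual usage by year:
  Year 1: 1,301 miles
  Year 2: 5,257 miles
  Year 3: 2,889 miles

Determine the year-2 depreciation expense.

$110,397

Depreciable base = $204,487 − $6,100 = $198,387.
Rate = $198,387 / 9,447 miles = $21 per mile.
Year 1: 1,301 × $21 = $27,321. Book value $177,166.
Year 2: 5,257 × $21 = $110,397. Book value $66,769.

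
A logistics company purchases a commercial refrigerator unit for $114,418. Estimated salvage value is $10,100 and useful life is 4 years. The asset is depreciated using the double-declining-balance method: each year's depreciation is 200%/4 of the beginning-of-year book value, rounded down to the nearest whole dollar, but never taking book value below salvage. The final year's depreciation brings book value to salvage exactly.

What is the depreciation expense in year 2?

$28,604

Depreciable base = $114,418 − $10,100 = $104,318.
Year 1: ⌊$114,418 × 200%/4⌋ = $57,209. Book value $57,209.
Year 2: ⌊$57,209 × 200%/4⌋ = $28,604. Book value $28,605.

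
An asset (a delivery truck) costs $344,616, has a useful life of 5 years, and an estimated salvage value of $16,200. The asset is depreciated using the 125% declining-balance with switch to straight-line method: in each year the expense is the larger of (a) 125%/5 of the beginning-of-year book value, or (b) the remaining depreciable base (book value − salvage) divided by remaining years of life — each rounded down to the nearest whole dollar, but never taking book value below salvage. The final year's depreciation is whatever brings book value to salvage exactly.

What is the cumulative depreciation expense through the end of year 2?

Depreciable base = $344,616 − $16,200 = $328,416.
Year 1: DB = ⌊$344,616 × 125%/5⌋ = $86,154; SL = ⌊$328,416/5⌋ = $65,683 → take DB $86,154. Book value $258,462.
Year 2: DB = ⌊$258,462 × 125%/5⌋ = $64,615; SL = ⌊$242,262/4⌋ = $60,565 → take DB $64,615. Book value $193,847.
Accumulated through year 2 = $344,616 − $193,847 = $150,769.

$150,769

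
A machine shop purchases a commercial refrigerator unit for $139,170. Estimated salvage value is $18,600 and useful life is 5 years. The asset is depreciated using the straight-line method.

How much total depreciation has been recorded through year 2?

$48,228

Depreciable base = $139,170 − $18,600 = $120,570.
Annual expense = $120,570 / 5 = $24,114.
End of year 1: book value $115,056.
End of year 2: book value $90,942.
Accumulated through year 2 = $139,170 − $90,942 = $48,228.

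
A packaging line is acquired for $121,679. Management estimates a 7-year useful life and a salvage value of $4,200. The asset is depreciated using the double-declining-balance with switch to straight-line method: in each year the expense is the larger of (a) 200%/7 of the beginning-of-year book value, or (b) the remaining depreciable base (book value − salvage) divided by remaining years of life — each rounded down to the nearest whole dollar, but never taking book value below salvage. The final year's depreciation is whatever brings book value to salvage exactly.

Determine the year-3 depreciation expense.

Depreciable base = $121,679 − $4,200 = $117,479.
Year 1: DB = ⌊$121,679 × 200%/7⌋ = $34,765; SL = ⌊$117,479/7⌋ = $16,782 → take DB $34,765. Book value $86,914.
Year 2: DB = ⌊$86,914 × 200%/7⌋ = $24,832; SL = ⌊$82,714/6⌋ = $13,785 → take DB $24,832. Book value $62,082.
Year 3: DB = ⌊$62,082 × 200%/7⌋ = $17,737; SL = ⌊$57,882/5⌋ = $11,576 → take DB $17,737. Book value $44,345.

$17,737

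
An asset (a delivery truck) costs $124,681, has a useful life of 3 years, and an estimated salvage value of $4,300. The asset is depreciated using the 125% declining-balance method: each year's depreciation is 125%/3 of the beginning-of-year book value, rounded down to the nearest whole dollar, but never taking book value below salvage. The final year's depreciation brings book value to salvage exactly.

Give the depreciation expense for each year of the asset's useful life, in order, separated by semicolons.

$51,950; $30,304; $38,127

Depreciable base = $124,681 − $4,300 = $120,381.
Year 1: ⌊$124,681 × 125%/3⌋ = $51,950. Book value $72,731.
Year 2: ⌊$72,731 × 125%/3⌋ = $30,304. Book value $42,427.
Year 3 (final): $42,427 − $4,300 = $38,127. Book value $4,300.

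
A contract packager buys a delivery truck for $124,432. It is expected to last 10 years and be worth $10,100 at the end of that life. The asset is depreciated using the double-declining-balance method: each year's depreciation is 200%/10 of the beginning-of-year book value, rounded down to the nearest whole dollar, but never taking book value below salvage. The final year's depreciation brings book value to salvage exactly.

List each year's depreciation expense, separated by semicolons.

$24,886; $19,909; $15,927; $12,742; $10,193; $8,155; $6,524; $5,219; $4,175; $6,602

Depreciable base = $124,432 − $10,100 = $114,332.
Year 1: ⌊$124,432 × 200%/10⌋ = $24,886. Book value $99,546.
Year 2: ⌊$99,546 × 200%/10⌋ = $19,909. Book value $79,637.
Year 3: ⌊$79,637 × 200%/10⌋ = $15,927. Book value $63,710.
Year 4: ⌊$63,710 × 200%/10⌋ = $12,742. Book value $50,968.
Year 5: ⌊$50,968 × 200%/10⌋ = $10,193. Book value $40,775.
Year 6: ⌊$40,775 × 200%/10⌋ = $8,155. Book value $32,620.
Year 7: ⌊$32,620 × 200%/10⌋ = $6,524. Book value $26,096.
Year 8: ⌊$26,096 × 200%/10⌋ = $5,219. Book value $20,877.
Year 9: ⌊$20,877 × 200%/10⌋ = $4,175. Book value $16,702.
Year 10 (final): $16,702 − $10,100 = $6,602. Book value $10,100.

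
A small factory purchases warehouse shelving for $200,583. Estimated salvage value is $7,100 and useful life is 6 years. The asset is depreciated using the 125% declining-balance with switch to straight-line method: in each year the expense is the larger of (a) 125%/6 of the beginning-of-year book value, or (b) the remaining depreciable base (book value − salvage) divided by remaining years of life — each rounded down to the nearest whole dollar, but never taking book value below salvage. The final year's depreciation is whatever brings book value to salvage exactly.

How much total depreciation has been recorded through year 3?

$104,523

Depreciable base = $200,583 − $7,100 = $193,483.
Year 1: DB = ⌊$200,583 × 125%/6⌋ = $41,788; SL = ⌊$193,483/6⌋ = $32,247 → take DB $41,788. Book value $158,795.
Year 2: DB = ⌊$158,795 × 125%/6⌋ = $33,082; SL = ⌊$151,695/5⌋ = $30,339 → take DB $33,082. Book value $125,713.
Year 3: DB = ⌊$125,713 × 125%/6⌋ = $26,190; SL = ⌊$118,613/4⌋ = $29,653 → take SL $29,653. Book value $96,060.
Accumulated through year 3 = $200,583 − $96,060 = $104,523.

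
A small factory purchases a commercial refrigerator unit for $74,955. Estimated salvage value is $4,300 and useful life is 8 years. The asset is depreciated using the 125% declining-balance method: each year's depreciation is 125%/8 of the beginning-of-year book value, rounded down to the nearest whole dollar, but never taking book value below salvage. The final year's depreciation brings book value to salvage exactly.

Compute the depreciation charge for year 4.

$7,035

Depreciable base = $74,955 − $4,300 = $70,655.
Year 1: ⌊$74,955 × 125%/8⌋ = $11,711. Book value $63,244.
Year 2: ⌊$63,244 × 125%/8⌋ = $9,881. Book value $53,363.
Year 3: ⌊$53,363 × 125%/8⌋ = $8,337. Book value $45,026.
Year 4: ⌊$45,026 × 125%/8⌋ = $7,035. Book value $37,991.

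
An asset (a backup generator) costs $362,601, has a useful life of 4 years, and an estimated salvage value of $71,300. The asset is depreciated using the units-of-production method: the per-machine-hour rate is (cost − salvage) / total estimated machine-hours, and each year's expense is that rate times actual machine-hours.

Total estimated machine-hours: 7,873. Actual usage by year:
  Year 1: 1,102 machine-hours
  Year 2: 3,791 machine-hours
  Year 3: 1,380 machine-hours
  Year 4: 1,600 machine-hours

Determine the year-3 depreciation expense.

Depreciable base = $362,601 − $71,300 = $291,301.
Rate = $291,301 / 7,873 machine-hours = $37 per machine-hour.
Year 1: 1,102 × $37 = $40,774. Book value $321,827.
Year 2: 3,791 × $37 = $140,267. Book value $181,560.
Year 3: 1,380 × $37 = $51,060. Book value $130,500.

$51,060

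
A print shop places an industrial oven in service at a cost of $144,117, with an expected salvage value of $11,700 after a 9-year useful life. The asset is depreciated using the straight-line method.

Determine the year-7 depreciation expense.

$14,713

Depreciable base = $144,117 − $11,700 = $132,417.
Annual expense = $132,417 / 9 = $14,713.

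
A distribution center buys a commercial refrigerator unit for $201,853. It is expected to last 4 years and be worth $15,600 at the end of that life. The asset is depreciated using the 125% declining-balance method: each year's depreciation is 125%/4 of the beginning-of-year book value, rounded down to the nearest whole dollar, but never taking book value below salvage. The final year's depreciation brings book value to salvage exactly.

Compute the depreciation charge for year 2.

Depreciable base = $201,853 − $15,600 = $186,253.
Year 1: ⌊$201,853 × 125%/4⌋ = $63,079. Book value $138,774.
Year 2: ⌊$138,774 × 125%/4⌋ = $43,366. Book value $95,408.

$43,366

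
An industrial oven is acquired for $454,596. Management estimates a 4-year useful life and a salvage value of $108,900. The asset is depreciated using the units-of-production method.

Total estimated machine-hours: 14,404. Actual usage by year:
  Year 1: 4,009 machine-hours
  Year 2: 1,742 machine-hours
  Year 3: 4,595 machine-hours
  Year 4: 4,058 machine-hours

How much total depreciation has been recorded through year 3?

Depreciable base = $454,596 − $108,900 = $345,696.
Rate = $345,696 / 14,404 machine-hours = $24 per machine-hour.
Year 1: 4,009 × $24 = $96,216. Book value $358,380.
Year 2: 1,742 × $24 = $41,808. Book value $316,572.
Year 3: 4,595 × $24 = $110,280. Book value $206,292.
Accumulated through year 3 = $454,596 − $206,292 = $248,304.

$248,304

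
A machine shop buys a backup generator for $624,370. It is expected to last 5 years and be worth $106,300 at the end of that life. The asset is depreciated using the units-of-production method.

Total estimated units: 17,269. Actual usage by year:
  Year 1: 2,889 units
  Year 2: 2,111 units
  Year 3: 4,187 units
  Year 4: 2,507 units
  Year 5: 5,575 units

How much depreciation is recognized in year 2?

$63,330

Depreciable base = $624,370 − $106,300 = $518,070.
Rate = $518,070 / 17,269 units = $30 per unit.
Year 1: 2,889 × $30 = $86,670. Book value $537,700.
Year 2: 2,111 × $30 = $63,330. Book value $474,370.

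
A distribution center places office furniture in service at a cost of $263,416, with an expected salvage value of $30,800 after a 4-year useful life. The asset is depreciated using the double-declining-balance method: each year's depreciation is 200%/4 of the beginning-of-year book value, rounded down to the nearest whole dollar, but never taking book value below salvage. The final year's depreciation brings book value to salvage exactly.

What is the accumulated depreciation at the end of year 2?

$197,562

Depreciable base = $263,416 − $30,800 = $232,616.
Year 1: ⌊$263,416 × 200%/4⌋ = $131,708. Book value $131,708.
Year 2: ⌊$131,708 × 200%/4⌋ = $65,854. Book value $65,854.
Accumulated through year 2 = $263,416 − $65,854 = $197,562.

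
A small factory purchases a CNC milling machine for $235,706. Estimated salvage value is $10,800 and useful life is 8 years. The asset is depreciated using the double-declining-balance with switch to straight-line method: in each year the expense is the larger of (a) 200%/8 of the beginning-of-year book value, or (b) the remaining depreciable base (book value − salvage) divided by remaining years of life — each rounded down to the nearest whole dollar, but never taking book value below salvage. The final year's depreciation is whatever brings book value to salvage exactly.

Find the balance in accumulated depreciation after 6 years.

Depreciable base = $235,706 − $10,800 = $224,906.
Year 1: DB = ⌊$235,706 × 200%/8⌋ = $58,926; SL = ⌊$224,906/8⌋ = $28,113 → take DB $58,926. Book value $176,780.
Year 2: DB = ⌊$176,780 × 200%/8⌋ = $44,195; SL = ⌊$165,980/7⌋ = $23,711 → take DB $44,195. Book value $132,585.
Year 3: DB = ⌊$132,585 × 200%/8⌋ = $33,146; SL = ⌊$121,785/6⌋ = $20,297 → take DB $33,146. Book value $99,439.
Year 4: DB = ⌊$99,439 × 200%/8⌋ = $24,859; SL = ⌊$88,639/5⌋ = $17,727 → take DB $24,859. Book value $74,580.
Year 5: DB = ⌊$74,580 × 200%/8⌋ = $18,645; SL = ⌊$63,780/4⌋ = $15,945 → take DB $18,645. Book value $55,935.
Year 6: DB = ⌊$55,935 × 200%/8⌋ = $13,983; SL = ⌊$45,135/3⌋ = $15,045 → take SL $15,045. Book value $40,890.
Accumulated through year 6 = $235,706 − $40,890 = $194,816.

$194,816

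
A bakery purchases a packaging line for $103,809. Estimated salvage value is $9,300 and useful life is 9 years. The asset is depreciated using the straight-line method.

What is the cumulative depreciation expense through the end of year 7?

Depreciable base = $103,809 − $9,300 = $94,509.
Annual expense = $94,509 / 9 = $10,501.
End of year 1: book value $93,308.
End of year 2: book value $82,807.
End of year 3: book value $72,306.
End of year 4: book value $61,805.
End of year 5: book value $51,304.
End of year 6: book value $40,803.
End of year 7: book value $30,302.
Accumulated through year 7 = $103,809 − $30,302 = $73,507.

$73,507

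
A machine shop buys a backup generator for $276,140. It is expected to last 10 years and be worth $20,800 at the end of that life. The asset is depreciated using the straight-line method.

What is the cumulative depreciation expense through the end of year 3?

Depreciable base = $276,140 − $20,800 = $255,340.
Annual expense = $255,340 / 10 = $25,534.
End of year 1: book value $250,606.
End of year 2: book value $225,072.
End of year 3: book value $199,538.
Accumulated through year 3 = $276,140 − $199,538 = $76,602.

$76,602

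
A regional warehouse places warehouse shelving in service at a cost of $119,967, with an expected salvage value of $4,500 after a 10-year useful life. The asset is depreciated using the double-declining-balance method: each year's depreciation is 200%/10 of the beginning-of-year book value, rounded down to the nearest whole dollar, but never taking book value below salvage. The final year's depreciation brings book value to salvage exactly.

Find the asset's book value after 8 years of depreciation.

Depreciable base = $119,967 − $4,500 = $115,467.
Year 1: ⌊$119,967 × 200%/10⌋ = $23,993. Book value $95,974.
Year 2: ⌊$95,974 × 200%/10⌋ = $19,194. Book value $76,780.
Year 3: ⌊$76,780 × 200%/10⌋ = $15,356. Book value $61,424.
Year 4: ⌊$61,424 × 200%/10⌋ = $12,284. Book value $49,140.
Year 5: ⌊$49,140 × 200%/10⌋ = $9,828. Book value $39,312.
Year 6: ⌊$39,312 × 200%/10⌋ = $7,862. Book value $31,450.
Year 7: ⌊$31,450 × 200%/10⌋ = $6,290. Book value $25,160.
Year 8: ⌊$25,160 × 200%/10⌋ = $5,032. Book value $20,128.

$20,128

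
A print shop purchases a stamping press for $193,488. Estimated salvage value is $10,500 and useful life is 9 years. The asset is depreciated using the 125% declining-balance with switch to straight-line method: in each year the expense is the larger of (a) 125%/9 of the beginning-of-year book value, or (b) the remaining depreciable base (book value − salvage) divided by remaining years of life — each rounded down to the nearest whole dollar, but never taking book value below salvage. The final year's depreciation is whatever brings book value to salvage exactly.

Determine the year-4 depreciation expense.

$18,841

Depreciable base = $193,488 − $10,500 = $182,988.
Year 1: DB = ⌊$193,488 × 125%/9⌋ = $26,873; SL = ⌊$182,988/9⌋ = $20,332 → take DB $26,873. Book value $166,615.
Year 2: DB = ⌊$166,615 × 125%/9⌋ = $23,140; SL = ⌊$156,115/8⌋ = $19,514 → take DB $23,140. Book value $143,475.
Year 3: DB = ⌊$143,475 × 125%/9⌋ = $19,927; SL = ⌊$132,975/7⌋ = $18,996 → take DB $19,927. Book value $123,548.
Year 4: DB = ⌊$123,548 × 125%/9⌋ = $17,159; SL = ⌊$113,048/6⌋ = $18,841 → take SL $18,841. Book value $104,707.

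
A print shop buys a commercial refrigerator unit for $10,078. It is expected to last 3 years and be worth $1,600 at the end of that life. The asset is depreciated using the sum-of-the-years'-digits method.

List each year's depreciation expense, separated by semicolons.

Depreciable base = $10,078 − $1,600 = $8,478.
Sum of the years' digits = 3+2+1 = 6.
Year 1: $8,478 × 3/6 = $4,239. Book value $5,839.
Year 2: $8,478 × 2/6 = $2,826. Book value $3,013.
Year 3: $8,478 × 1/6 = $1,413. Book value $1,600.

$4,239; $2,826; $1,413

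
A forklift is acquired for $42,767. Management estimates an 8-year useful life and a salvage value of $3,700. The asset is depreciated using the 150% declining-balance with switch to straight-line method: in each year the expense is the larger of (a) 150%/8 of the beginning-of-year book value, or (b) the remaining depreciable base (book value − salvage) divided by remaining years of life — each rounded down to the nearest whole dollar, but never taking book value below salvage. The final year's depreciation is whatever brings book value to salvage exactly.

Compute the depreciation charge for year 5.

$3,735

Depreciable base = $42,767 − $3,700 = $39,067.
Year 1: DB = ⌊$42,767 × 150%/8⌋ = $8,018; SL = ⌊$39,067/8⌋ = $4,883 → take DB $8,018. Book value $34,749.
Year 2: DB = ⌊$34,749 × 150%/8⌋ = $6,515; SL = ⌊$31,049/7⌋ = $4,435 → take DB $6,515. Book value $28,234.
Year 3: DB = ⌊$28,234 × 150%/8⌋ = $5,293; SL = ⌊$24,534/6⌋ = $4,089 → take DB $5,293. Book value $22,941.
Year 4: DB = ⌊$22,941 × 150%/8⌋ = $4,301; SL = ⌊$19,241/5⌋ = $3,848 → take DB $4,301. Book value $18,640.
Year 5: DB = ⌊$18,640 × 150%/8⌋ = $3,495; SL = ⌊$14,940/4⌋ = $3,735 → take SL $3,735. Book value $14,905.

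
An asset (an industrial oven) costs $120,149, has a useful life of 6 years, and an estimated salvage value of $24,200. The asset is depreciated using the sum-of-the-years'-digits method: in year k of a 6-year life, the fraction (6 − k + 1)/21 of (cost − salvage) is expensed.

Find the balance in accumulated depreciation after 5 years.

Depreciable base = $120,149 − $24,200 = $95,949.
Sum of the years' digits = 6+5+4+3+2+1 = 21.
Year 1: $95,949 × 6/21 = $27,414. Book value $92,735.
Year 2: $95,949 × 5/21 = $22,845. Book value $69,890.
Year 3: $95,949 × 4/21 = $18,276. Book value $51,614.
Year 4: $95,949 × 3/21 = $13,707. Book value $37,907.
Year 5: $95,949 × 2/21 = $9,138. Book value $28,769.
Accumulated through year 5 = $120,149 − $28,769 = $91,380.

$91,380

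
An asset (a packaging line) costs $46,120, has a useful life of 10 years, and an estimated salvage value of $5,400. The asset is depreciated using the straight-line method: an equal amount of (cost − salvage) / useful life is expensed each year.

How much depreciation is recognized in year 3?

Depreciable base = $46,120 − $5,400 = $40,720.
Annual expense = $40,720 / 10 = $4,072.

$4,072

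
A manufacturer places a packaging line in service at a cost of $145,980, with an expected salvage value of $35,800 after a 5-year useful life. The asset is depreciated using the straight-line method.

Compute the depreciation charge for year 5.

$22,036

Depreciable base = $145,980 − $35,800 = $110,180.
Annual expense = $110,180 / 5 = $22,036.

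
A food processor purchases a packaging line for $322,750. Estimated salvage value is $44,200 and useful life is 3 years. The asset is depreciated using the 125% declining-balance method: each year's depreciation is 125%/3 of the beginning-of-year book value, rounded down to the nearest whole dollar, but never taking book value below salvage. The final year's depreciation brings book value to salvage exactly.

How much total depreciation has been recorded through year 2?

Depreciable base = $322,750 − $44,200 = $278,550.
Year 1: ⌊$322,750 × 125%/3⌋ = $134,479. Book value $188,271.
Year 2: ⌊$188,271 × 125%/3⌋ = $78,446. Book value $109,825.
Accumulated through year 2 = $322,750 − $109,825 = $212,925.

$212,925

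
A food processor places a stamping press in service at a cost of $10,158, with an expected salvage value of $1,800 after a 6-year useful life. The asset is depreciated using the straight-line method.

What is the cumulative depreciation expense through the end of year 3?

Depreciable base = $10,158 − $1,800 = $8,358.
Annual expense = $8,358 / 6 = $1,393.
End of year 1: book value $8,765.
End of year 2: book value $7,372.
End of year 3: book value $5,979.
Accumulated through year 3 = $10,158 − $5,979 = $4,179.

$4,179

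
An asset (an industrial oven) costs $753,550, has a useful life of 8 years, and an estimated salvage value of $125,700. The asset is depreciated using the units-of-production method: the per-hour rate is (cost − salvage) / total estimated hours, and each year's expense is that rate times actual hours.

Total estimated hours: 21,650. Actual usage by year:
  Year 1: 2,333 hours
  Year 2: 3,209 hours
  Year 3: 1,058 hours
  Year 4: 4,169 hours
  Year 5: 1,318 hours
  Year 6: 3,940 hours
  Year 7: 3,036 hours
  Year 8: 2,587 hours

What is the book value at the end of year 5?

Depreciable base = $753,550 − $125,700 = $627,850.
Rate = $627,850 / 21,650 hours = $29 per hour.
Year 1: 2,333 × $29 = $67,657. Book value $685,893.
Year 2: 3,209 × $29 = $93,061. Book value $592,832.
Year 3: 1,058 × $29 = $30,682. Book value $562,150.
Year 4: 4,169 × $29 = $120,901. Book value $441,249.
Year 5: 1,318 × $29 = $38,222. Book value $403,027.

$403,027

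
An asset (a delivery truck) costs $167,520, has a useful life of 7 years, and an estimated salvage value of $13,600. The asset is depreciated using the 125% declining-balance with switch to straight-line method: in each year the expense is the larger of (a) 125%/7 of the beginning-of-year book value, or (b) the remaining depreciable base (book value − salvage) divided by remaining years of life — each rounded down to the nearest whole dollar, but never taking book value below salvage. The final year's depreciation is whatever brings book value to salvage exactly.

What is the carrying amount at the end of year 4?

Depreciable base = $167,520 − $13,600 = $153,920.
Year 1: DB = ⌊$167,520 × 125%/7⌋ = $29,914; SL = ⌊$153,920/7⌋ = $21,988 → take DB $29,914. Book value $137,606.
Year 2: DB = ⌊$137,606 × 125%/7⌋ = $24,572; SL = ⌊$124,006/6⌋ = $20,667 → take DB $24,572. Book value $113,034.
Year 3: DB = ⌊$113,034 × 125%/7⌋ = $20,184; SL = ⌊$99,434/5⌋ = $19,886 → take DB $20,184. Book value $92,850.
Year 4: DB = ⌊$92,850 × 125%/7⌋ = $16,580; SL = ⌊$79,250/4⌋ = $19,812 → take SL $19,812. Book value $73,038.

$73,038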